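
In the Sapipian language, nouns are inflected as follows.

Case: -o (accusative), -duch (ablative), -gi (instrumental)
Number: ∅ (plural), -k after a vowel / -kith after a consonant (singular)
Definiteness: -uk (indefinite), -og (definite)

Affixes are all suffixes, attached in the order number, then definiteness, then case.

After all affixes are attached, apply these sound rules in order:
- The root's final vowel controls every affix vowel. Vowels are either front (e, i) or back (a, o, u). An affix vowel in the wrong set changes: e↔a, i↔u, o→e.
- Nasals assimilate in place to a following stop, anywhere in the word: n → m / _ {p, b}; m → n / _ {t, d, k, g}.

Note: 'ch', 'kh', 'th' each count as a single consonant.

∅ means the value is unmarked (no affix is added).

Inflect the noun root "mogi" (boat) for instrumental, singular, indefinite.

mogikikgi

Attach number singular -k (after vowel 'i') → mogik.
Attach definiteness indefinite -uk → mogikuk.
Attach case instrumental -gi → mogikukgi.
Apply vowel harmony: mogikukgi → mogikikgi.
Nasal assimilation: no change.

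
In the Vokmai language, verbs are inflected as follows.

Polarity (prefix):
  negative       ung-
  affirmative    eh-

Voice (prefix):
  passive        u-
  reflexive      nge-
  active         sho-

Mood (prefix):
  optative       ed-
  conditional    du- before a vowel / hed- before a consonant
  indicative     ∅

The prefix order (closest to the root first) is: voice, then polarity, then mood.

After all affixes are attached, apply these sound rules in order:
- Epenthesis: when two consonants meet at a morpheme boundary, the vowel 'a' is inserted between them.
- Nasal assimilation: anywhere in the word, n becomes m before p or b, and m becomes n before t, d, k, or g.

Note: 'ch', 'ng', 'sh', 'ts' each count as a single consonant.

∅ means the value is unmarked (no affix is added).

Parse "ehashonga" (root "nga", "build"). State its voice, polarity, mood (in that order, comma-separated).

Segment: eh-sho-nga.
voice: sho- → active.
polarity: eh- → affirmative.
mood: ∅ → indicative.

active, affirmative, indicative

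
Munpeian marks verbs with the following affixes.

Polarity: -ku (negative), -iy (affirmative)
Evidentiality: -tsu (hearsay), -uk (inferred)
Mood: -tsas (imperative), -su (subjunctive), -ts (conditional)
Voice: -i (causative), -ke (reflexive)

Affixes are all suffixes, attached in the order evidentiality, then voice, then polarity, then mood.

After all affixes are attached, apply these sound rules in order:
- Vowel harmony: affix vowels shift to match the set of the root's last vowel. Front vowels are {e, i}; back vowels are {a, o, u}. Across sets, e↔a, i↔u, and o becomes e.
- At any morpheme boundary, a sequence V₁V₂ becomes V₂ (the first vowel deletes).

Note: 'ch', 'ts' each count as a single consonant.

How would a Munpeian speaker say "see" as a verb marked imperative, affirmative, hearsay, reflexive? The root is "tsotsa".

tsotsatsukuytsas

Attach evidentiality hearsay -tsu → tsotsatsu.
Attach voice reflexive -ke → tsotsatsuke.
Attach polarity affirmative -iy → tsotsatsukeiy.
Attach mood imperative -tsas → tsotsatsukeiytsas.
Apply vowel harmony: tsotsatsukeiytsas → tsotsatsukauytsas.
Apply vowel deletion: tsotsatsukauytsas → tsotsatsukuytsas.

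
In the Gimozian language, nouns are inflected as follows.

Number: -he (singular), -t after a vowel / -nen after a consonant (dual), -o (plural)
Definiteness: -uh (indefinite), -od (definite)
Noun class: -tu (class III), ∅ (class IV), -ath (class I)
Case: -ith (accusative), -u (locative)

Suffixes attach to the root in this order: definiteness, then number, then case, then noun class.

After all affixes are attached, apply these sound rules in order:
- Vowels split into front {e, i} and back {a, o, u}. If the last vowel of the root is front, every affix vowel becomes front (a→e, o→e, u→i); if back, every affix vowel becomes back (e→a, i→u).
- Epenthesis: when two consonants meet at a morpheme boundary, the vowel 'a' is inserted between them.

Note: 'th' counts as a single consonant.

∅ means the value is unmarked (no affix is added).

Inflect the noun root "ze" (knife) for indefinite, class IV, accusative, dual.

zeihanenith

Attach definiteness indefinite -uh → zeuh.
Attach number dual -nen (after consonant 'h') → zeuhnen.
Attach case accusative -ith → zeuhnenith.
noun class = class IV: zero marking, form stays zeuhnenith.
Apply vowel harmony: zeuhnenith → zeihnenith.
Apply epenthesis: zeihnenith → zeihanenith.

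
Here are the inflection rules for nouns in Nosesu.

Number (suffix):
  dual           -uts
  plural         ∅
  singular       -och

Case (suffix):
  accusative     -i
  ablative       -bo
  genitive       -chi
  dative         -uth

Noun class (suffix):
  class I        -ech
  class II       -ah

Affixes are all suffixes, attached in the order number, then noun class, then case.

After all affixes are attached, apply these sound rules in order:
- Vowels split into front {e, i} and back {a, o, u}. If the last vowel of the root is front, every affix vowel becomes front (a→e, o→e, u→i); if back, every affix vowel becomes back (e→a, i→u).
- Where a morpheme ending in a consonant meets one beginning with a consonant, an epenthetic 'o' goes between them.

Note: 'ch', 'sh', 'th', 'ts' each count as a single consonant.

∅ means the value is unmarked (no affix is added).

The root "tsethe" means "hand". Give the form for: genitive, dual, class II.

tsetheitsehochi

Attach number dual -uts → tsetheuts.
Attach noun class class II -ah → tsetheutsah.
Attach case genitive -chi → tsetheutsahchi.
Apply vowel harmony: tsetheutsahchi → tsetheitsehchi.
Apply epenthesis: tsetheitsehchi → tsetheitsehochi.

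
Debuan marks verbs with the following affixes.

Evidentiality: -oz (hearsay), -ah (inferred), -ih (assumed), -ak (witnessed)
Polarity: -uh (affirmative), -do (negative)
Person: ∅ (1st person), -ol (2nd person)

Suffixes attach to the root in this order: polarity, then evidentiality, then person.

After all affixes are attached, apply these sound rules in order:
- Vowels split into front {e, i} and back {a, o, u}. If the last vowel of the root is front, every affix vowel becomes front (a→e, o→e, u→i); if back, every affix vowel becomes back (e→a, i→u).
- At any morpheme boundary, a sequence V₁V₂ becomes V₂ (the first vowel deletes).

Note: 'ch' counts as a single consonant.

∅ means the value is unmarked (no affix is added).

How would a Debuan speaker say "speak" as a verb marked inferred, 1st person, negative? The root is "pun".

Attach polarity negative -do → pundo.
Attach evidentiality inferred -ah → pundoah.
person = 1st person: zero marking, form stays pundoah.
Vowel harmony: no change.
Apply vowel deletion: pundoah → pundah.

pundah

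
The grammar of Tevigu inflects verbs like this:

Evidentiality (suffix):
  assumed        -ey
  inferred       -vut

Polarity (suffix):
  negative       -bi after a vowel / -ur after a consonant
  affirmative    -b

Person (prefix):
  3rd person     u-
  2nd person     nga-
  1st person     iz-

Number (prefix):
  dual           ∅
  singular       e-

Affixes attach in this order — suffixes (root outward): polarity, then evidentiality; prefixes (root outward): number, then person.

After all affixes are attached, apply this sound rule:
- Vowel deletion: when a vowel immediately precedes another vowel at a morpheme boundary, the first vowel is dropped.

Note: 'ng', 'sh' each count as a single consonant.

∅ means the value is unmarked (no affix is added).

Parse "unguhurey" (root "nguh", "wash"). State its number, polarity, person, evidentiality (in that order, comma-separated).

dual, negative, 3rd person, assumed

Segment: u-nguh-ur-ey.
number: ∅ → dual.
polarity: -bi/ur → negative.
person: u- → 3rd person.
evidentiality: -ey → assumed.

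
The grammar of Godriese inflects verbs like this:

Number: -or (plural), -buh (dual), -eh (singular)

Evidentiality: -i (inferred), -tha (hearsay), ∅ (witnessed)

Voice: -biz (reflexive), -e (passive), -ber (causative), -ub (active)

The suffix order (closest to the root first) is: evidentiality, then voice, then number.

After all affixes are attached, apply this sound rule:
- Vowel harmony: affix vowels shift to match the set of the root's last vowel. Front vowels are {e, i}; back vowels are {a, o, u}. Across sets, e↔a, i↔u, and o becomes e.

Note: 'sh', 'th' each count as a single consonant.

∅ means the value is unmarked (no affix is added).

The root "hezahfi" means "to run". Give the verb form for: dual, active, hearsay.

hezahfitheibbih

Attach evidentiality hearsay -tha → hezahfitha.
Attach voice active -ub → hezahfithaub.
Attach number dual -buh → hezahfithaubbuh.
Apply vowel harmony: hezahfithaubbuh → hezahfitheibbih.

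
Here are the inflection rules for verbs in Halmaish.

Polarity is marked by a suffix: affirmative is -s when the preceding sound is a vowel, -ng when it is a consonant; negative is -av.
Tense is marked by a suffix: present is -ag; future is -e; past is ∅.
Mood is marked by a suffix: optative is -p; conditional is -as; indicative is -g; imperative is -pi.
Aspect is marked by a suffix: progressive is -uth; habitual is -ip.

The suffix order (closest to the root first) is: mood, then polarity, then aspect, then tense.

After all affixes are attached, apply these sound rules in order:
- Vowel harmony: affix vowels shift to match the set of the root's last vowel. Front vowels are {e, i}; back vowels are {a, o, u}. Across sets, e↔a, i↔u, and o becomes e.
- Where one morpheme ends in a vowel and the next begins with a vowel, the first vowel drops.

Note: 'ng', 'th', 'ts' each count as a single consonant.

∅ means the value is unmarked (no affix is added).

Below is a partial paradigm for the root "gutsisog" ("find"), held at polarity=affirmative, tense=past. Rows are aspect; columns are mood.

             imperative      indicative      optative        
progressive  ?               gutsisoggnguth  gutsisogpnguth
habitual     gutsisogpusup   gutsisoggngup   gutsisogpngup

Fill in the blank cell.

gutsisogpusuth

Attach mood imperative -pi → gutsisogpi.
Attach polarity affirmative -s (after vowel 'i') → gutsisogpis.
Attach aspect progressive -uth → gutsisogpisuth.
tense = past: zero marking, form stays gutsisogpisuth.
Apply vowel harmony: gutsisogpisuth → gutsisogpusuth.
Vowel deletion: no change.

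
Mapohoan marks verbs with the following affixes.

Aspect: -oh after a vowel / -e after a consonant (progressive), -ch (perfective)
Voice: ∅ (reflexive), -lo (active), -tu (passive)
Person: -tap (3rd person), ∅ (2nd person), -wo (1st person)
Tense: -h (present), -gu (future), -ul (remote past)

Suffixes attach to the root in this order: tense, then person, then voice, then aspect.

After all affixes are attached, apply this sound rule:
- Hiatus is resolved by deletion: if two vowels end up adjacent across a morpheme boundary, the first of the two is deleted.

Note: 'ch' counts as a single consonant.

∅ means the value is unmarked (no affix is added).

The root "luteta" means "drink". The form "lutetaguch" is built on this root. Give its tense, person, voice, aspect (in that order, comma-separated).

future, 2nd person, reflexive, perfective

Segment: luteta-gu-ch.
tense: -gu → future.
person: ∅ → 2nd person.
voice: ∅ → reflexive.
aspect: -ch → perfective.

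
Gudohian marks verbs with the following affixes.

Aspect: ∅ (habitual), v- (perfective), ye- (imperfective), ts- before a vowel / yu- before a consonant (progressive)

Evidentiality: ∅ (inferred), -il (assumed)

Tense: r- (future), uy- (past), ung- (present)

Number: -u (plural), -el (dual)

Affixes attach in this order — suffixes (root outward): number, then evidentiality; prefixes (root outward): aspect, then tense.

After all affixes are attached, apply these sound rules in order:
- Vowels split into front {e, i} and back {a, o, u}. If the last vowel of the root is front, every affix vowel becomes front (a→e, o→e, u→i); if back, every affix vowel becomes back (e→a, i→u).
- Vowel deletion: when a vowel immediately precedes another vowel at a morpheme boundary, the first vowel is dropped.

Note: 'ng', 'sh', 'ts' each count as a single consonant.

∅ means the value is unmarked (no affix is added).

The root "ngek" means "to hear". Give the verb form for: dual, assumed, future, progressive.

Attach number dual -el → ngekel.
Attach aspect progressive yu- (before consonant 'ng') → yungekel.
Attach evidentiality assumed -il → yungekelil.
Attach tense future r- → ryungekelil.
Apply vowel harmony: ryungekelil → ryingekelil.
Vowel deletion: no change.

ryingekelil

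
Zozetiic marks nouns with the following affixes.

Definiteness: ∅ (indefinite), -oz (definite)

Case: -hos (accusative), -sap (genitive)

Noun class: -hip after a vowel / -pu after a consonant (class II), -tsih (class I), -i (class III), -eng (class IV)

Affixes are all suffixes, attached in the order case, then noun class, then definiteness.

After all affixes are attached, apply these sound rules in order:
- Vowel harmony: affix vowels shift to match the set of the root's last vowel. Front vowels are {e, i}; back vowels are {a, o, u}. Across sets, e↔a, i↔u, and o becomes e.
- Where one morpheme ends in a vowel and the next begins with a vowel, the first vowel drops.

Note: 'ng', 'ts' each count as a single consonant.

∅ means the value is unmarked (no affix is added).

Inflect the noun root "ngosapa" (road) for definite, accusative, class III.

ngosapahosoz

Attach case accusative -hos → ngosapahos.
Attach noun class class III -i → ngosapahosi.
Attach definiteness definite -oz → ngosapahosioz.
Apply vowel harmony: ngosapahosioz → ngosapahosuoz.
Apply vowel deletion: ngosapahosuoz → ngosapahosoz.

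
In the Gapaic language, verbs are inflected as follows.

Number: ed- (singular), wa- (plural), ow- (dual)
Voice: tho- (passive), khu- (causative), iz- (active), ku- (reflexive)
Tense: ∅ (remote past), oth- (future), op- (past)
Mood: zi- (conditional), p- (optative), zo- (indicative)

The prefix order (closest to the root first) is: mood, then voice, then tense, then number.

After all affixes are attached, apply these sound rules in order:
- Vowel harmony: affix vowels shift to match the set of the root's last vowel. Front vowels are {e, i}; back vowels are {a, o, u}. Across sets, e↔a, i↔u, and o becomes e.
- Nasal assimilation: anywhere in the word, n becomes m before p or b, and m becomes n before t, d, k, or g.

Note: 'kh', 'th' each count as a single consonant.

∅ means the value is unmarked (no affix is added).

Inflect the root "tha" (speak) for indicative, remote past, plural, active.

wauzzotha

Attach mood indicative zo- → zotha.
Attach voice active iz- → izzotha.
tense = remote past: zero marking, form stays izzotha.
Attach number plural wa- → waizzotha.
Apply vowel harmony: waizzotha → wauzzotha.
Nasal assimilation: no change.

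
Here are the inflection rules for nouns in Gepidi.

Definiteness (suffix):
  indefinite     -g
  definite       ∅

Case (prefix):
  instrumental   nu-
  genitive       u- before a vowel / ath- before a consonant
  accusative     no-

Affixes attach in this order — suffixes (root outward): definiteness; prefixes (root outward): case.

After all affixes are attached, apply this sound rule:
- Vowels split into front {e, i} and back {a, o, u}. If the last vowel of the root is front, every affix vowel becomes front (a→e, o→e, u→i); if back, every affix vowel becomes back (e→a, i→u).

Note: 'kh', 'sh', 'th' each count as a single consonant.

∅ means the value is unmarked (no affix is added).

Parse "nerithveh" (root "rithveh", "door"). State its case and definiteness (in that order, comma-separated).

accusative, definite

Segment: no-rithveh.
case: no- → accusative.
definiteness: ∅ → definite.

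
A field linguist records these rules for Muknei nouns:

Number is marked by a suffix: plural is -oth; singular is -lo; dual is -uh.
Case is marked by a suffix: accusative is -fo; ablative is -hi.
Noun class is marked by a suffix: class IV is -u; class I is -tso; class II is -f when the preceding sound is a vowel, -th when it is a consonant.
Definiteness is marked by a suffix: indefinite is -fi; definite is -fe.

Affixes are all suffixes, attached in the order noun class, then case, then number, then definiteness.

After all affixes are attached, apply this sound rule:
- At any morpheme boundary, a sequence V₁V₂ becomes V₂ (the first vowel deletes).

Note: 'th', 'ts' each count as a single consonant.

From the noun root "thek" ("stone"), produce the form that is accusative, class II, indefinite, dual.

thekthfuhfi

Attach noun class class II -th (after consonant 'k') → thekth.
Attach case accusative -fo → thekthfo.
Attach number dual -uh → thekthfouh.
Attach definiteness indefinite -fi → thekthfouhfi.
Apply vowel deletion: thekthfouhfi → thekthfuhfi.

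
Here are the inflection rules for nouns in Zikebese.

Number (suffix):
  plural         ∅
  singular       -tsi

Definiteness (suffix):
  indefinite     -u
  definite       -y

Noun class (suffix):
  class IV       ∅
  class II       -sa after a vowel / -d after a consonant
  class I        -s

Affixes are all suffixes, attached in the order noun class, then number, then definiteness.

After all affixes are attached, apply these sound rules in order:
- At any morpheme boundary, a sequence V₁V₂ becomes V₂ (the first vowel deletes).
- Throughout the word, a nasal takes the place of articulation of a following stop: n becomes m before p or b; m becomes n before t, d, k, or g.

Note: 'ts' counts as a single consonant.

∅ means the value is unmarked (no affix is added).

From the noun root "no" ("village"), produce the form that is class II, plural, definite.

Attach noun class class II -sa (after vowel 'o') → nosa.
number = plural: zero marking, form stays nosa.
Attach definiteness definite -y → nosay.
Vowel deletion: no change.
Nasal assimilation: no change.

nosay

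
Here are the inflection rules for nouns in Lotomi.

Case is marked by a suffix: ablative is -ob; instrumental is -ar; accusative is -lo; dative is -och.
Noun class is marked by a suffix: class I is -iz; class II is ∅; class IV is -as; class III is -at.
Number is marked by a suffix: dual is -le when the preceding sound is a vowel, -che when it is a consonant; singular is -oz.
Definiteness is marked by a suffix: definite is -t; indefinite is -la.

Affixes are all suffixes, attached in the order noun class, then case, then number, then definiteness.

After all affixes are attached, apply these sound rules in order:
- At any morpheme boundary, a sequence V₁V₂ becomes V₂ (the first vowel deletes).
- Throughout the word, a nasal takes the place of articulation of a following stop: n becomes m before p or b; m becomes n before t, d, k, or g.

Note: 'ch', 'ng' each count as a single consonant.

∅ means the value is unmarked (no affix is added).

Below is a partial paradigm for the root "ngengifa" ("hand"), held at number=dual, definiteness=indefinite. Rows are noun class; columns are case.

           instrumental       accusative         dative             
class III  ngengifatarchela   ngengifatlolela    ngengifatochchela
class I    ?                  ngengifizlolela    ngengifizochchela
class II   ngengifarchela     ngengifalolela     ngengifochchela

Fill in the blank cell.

Attach noun class class I -iz → ngengifaiz.
Attach case instrumental -ar → ngengifaizar.
Attach number dual -che (after consonant 'r') → ngengifaizarche.
Attach definiteness indefinite -la → ngengifaizarchela.
Apply vowel deletion: ngengifaizarchela → ngengifizarchela.
Nasal assimilation: no change.

ngengifizarchela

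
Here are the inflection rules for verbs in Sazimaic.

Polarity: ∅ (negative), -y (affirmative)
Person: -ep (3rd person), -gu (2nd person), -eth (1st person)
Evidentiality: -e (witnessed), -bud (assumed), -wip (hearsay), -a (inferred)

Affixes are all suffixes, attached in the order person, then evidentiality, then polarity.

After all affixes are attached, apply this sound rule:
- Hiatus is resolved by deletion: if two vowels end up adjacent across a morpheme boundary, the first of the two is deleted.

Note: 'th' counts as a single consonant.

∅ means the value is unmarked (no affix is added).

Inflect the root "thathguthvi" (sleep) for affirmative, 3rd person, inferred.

thathguthvepay

Attach person 3rd person -ep → thathguthviep.
Attach evidentiality inferred -a → thathguthviepa.
Attach polarity affirmative -y → thathguthviepay.
Apply vowel deletion: thathguthviepay → thathguthvepay.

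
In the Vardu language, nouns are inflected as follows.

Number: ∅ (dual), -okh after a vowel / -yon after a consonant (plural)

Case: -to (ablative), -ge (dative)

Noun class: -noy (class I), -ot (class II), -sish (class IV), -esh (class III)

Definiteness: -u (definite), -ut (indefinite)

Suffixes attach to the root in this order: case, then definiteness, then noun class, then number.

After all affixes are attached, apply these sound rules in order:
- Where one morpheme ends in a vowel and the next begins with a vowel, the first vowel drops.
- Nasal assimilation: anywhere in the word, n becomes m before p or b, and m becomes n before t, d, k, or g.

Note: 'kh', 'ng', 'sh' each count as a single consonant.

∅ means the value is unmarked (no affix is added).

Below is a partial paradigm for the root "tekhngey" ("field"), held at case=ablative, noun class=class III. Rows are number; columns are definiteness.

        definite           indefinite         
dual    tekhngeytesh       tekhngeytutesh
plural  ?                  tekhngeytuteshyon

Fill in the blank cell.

tekhngeyteshyon

Attach case ablative -to → tekhngeyto.
Attach definiteness definite -u → tekhngeytou.
Attach noun class class III -esh → tekhngeytouesh.
Attach number plural -yon (after consonant 'sh') → tekhngeytoueshyon.
Apply vowel deletion: tekhngeytoueshyon → tekhngeyteshyon.
Nasal assimilation: no change.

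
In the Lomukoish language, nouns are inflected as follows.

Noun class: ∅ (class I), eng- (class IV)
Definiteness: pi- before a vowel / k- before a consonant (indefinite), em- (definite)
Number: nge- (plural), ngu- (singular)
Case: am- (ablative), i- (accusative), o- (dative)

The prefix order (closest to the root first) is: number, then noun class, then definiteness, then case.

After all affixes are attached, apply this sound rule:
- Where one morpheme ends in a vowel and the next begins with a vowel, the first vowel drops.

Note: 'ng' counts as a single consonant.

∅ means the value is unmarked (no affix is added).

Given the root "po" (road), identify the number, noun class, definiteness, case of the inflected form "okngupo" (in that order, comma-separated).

Segment: o-k-ngu-po.
number: ngu- → singular.
noun class: ∅ → class I.
definiteness: pi/k- → indefinite.
case: o- → dative.

singular, class I, indefinite, dative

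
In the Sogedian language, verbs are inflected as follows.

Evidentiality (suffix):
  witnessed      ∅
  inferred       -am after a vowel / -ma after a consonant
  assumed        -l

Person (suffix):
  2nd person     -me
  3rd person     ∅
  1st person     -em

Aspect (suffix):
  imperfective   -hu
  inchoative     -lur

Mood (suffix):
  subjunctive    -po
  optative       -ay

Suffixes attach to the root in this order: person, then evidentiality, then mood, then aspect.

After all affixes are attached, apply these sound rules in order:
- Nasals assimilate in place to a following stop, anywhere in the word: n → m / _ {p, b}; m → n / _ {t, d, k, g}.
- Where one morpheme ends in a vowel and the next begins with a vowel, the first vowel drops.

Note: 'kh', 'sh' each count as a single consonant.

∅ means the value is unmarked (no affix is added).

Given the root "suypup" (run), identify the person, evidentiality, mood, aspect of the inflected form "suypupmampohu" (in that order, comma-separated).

Segment: suypup-me-am-po-hu.
person: -me → 2nd person.
evidentiality: -am/ma → inferred.
mood: -po → subjunctive.
aspect: -hu → imperfective.

2nd person, inferred, subjunctive, imperfective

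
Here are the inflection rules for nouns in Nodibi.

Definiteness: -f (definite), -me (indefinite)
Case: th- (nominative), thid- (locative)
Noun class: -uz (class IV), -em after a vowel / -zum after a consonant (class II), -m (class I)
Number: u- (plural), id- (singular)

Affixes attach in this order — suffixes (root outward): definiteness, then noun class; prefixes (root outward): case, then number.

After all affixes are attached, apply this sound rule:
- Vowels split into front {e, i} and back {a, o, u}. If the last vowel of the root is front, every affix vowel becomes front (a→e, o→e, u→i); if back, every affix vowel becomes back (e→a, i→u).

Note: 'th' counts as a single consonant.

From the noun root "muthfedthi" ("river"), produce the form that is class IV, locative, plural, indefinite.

ithidmuthfedthimeiz

Attach case locative thid- → thidmuthfedthi.
Attach definiteness indefinite -me → thidmuthfedthime.
Attach number plural u- → uthidmuthfedthime.
Attach noun class class IV -uz → uthidmuthfedthimeuz.
Apply vowel harmony: uthidmuthfedthimeuz → ithidmuthfedthimeiz.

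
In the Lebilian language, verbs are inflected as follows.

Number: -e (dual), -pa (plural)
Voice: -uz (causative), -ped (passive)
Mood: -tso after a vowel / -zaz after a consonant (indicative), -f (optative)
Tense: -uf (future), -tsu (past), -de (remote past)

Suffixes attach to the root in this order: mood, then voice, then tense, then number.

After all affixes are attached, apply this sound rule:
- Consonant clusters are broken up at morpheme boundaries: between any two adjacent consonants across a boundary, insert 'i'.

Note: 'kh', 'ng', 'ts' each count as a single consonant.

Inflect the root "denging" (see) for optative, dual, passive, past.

dengingifipeditsue

Attach mood optative -f → dengingf.
Attach voice passive -ped → dengingfped.
Attach tense past -tsu → dengingfpedtsu.
Attach number dual -e → dengingfpedtsue.
Apply epenthesis: dengingfpedtsue → dengingifipeditsue.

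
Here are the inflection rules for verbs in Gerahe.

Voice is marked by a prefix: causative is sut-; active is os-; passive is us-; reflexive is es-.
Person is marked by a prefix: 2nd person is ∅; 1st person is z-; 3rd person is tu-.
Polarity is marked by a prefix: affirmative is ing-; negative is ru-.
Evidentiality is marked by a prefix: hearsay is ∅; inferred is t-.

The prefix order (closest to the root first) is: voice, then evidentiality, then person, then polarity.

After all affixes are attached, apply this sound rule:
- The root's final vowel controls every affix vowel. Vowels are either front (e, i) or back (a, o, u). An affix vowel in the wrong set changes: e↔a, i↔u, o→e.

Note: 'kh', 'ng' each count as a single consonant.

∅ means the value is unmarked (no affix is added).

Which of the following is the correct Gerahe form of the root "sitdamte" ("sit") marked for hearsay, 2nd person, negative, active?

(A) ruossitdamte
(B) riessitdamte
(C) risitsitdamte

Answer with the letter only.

Attach voice active os- → ossitdamte.
evidentiality = hearsay: zero marking, form stays ossitdamte.
person = 2nd person: zero marking, form stays ossitdamte.
Attach polarity negative ru- → ruossitdamte.
Apply vowel harmony: ruossitdamte → riessitdamte.
So the correct form is riessitdamte, option (B).
(C) risitsitdamte is wrong: it uses causative instead of active for voice.
(A) ruossitdamte is wrong: it fails to apply the sound rule(s).

B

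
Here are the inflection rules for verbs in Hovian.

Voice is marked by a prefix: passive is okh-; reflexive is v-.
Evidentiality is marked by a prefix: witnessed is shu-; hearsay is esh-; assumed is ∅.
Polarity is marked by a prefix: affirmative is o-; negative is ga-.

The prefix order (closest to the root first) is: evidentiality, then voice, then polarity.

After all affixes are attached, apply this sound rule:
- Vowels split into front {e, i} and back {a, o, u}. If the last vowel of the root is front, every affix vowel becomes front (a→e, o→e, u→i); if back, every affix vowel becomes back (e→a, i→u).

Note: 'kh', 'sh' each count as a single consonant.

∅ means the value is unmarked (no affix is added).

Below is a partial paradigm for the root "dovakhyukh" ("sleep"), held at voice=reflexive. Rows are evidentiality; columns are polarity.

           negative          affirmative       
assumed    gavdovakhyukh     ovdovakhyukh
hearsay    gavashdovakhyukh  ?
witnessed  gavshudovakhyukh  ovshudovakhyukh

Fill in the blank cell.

ovashdovakhyukh

Attach evidentiality hearsay esh- → eshdovakhyukh.
Attach voice reflexive v- → veshdovakhyukh.
Attach polarity affirmative o- → oveshdovakhyukh.
Apply vowel harmony: oveshdovakhyukh → ovashdovakhyukh.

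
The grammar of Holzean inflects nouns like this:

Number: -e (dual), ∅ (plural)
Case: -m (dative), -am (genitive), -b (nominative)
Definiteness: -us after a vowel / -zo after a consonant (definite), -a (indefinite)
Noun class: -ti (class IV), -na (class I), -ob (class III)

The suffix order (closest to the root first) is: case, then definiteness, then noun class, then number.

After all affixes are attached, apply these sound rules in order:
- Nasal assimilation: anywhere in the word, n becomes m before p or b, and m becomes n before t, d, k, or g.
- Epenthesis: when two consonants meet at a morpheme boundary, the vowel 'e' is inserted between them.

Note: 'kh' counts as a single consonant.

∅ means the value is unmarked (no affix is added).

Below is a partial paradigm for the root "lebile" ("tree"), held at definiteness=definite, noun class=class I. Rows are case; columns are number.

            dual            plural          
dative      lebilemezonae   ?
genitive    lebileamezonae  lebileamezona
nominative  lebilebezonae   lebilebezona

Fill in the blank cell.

lebilemezona

Attach case dative -m → lebilem.
Attach definiteness definite -zo (after consonant 'm') → lebilemzo.
Attach noun class class I -na → lebilemzona.
number = plural: zero marking, form stays lebilemzona.
Nasal assimilation: no change.
Apply epenthesis: lebilemzona → lebilemezona.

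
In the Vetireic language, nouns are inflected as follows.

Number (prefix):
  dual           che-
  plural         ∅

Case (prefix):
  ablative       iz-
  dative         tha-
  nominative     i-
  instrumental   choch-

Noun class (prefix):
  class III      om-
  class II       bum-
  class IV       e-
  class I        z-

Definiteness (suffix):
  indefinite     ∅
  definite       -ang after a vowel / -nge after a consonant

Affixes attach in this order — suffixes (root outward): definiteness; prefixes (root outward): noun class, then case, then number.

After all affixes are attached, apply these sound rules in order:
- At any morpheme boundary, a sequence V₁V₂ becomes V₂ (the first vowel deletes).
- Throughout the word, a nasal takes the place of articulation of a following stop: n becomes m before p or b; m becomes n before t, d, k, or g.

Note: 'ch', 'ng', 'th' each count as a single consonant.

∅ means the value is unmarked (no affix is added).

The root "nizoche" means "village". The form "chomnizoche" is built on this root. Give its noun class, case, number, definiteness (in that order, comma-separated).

Segment: che-i-om-nizoche.
noun class: om- → class III.
case: i- → nominative.
number: che- → dual.
definiteness: ∅ → indefinite.

class III, nominative, dual, indefinite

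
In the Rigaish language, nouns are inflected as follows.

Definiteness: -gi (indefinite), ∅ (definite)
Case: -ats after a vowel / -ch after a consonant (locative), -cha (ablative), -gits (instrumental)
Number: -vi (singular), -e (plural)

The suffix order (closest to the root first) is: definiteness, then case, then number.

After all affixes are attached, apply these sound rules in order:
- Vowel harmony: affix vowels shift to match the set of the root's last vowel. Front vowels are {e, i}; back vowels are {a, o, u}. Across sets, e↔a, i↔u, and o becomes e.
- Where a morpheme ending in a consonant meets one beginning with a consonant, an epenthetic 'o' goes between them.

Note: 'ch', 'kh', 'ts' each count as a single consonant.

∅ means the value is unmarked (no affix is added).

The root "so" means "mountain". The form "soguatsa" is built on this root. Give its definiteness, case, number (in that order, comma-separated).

indefinite, locative, plural

Segment: so-gi-ats-e.
definiteness: -gi → indefinite.
case: -ats/ch → locative.
number: -e → plural.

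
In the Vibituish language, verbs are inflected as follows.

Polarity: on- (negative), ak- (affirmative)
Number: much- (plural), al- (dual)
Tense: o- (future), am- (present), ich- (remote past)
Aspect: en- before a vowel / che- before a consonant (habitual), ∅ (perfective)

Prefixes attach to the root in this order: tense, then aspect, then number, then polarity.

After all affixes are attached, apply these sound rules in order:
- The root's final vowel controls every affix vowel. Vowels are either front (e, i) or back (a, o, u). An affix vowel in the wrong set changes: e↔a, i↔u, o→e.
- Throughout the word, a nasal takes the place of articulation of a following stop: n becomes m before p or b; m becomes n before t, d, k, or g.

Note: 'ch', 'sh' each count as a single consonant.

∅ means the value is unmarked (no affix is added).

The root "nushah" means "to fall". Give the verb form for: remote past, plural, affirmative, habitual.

akmuchanuchnushah

Attach tense remote past ich- → ichnushah.
Attach aspect habitual en- (before vowel 'i') → enichnushah.
Attach number plural much- → muchenichnushah.
Attach polarity affirmative ak- → akmuchenichnushah.
Apply vowel harmony: akmuchenichnushah → akmuchanuchnushah.
Nasal assimilation: no change.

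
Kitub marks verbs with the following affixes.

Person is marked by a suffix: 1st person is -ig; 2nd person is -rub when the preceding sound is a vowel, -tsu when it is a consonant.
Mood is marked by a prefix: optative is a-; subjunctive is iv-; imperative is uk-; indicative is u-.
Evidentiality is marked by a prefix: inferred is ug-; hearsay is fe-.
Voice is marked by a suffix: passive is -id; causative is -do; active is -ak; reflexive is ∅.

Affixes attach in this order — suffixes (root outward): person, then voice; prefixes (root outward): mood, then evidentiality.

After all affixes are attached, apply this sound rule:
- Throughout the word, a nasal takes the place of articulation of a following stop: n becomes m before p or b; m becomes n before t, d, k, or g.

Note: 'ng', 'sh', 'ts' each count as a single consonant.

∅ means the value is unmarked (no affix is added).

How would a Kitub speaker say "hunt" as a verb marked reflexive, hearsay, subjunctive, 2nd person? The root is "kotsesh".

Attach person 2nd person -tsu (after consonant 'sh') → kotseshtsu.
Attach mood subjunctive iv- → ivkotseshtsu.
voice = reflexive: zero marking, form stays ivkotseshtsu.
Attach evidentiality hearsay fe- → feivkotseshtsu.
Nasal assimilation: no change.

feivkotseshtsu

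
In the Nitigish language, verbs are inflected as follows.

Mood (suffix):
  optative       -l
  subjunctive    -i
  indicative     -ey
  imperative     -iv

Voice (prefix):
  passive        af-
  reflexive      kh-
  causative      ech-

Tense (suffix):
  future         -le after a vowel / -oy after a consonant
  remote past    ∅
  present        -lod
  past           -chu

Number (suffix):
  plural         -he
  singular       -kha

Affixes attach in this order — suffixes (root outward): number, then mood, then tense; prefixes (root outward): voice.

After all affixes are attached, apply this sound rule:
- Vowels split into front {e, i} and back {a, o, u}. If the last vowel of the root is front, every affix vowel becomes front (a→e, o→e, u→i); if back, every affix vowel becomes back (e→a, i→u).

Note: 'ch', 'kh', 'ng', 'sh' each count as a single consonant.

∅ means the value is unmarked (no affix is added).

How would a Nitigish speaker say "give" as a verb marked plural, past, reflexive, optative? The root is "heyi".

khheyihelchi

Attach number plural -he → heyihe.
Attach mood optative -l → heyihel.
Attach tense past -chu → heyihelchu.
Attach voice reflexive kh- → khheyihelchu.
Apply vowel harmony: khheyihelchu → khheyihelchi.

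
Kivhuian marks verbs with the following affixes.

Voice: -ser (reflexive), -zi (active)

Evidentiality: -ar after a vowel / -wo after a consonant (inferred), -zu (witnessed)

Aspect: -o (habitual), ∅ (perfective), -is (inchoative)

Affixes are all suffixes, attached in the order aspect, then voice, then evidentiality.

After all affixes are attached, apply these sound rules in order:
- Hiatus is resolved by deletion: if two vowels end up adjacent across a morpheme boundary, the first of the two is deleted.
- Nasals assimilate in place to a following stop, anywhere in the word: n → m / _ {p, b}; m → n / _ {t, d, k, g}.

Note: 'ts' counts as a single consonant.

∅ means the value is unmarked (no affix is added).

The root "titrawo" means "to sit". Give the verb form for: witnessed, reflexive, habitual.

titrawoserzu

Attach aspect habitual -o → titrawoo.
Attach voice reflexive -ser → titrawooser.
Attach evidentiality witnessed -zu → titrawooserzu.
Apply vowel deletion: titrawooserzu → titrawoserzu.
Nasal assimilation: no change.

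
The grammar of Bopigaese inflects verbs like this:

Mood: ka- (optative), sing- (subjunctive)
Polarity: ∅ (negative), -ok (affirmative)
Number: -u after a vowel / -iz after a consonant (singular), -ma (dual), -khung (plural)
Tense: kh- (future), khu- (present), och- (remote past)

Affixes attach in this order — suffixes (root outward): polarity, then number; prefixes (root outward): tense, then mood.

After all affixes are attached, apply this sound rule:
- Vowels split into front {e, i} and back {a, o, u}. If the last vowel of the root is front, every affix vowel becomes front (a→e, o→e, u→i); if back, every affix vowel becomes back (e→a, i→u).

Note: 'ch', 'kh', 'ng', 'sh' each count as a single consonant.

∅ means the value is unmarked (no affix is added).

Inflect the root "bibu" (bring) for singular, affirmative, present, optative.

Attach tense present khu- → khubibu.
Attach polarity affirmative -ok → khubibuok.
Attach mood optative ka- → kakhubibuok.
Attach number singular -iz (after consonant 'k') → kakhubibuokiz.
Apply vowel harmony: kakhubibuokiz → kakhubibuokuz.

kakhubibuokuz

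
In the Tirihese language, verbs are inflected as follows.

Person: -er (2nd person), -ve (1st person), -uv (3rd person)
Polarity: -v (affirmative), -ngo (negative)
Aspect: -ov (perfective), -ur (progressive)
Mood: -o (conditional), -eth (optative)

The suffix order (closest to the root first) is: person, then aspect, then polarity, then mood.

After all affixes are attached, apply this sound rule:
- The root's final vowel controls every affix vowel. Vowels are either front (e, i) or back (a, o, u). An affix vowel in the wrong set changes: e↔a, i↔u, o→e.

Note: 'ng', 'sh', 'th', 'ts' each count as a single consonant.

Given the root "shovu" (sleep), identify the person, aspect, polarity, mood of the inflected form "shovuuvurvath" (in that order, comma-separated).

Segment: shovu-uv-ur-v-eth.
person: -uv → 3rd person.
aspect: -ur → progressive.
polarity: -v → affirmative.
mood: -eth → optative.

3rd person, progressive, affirmative, optative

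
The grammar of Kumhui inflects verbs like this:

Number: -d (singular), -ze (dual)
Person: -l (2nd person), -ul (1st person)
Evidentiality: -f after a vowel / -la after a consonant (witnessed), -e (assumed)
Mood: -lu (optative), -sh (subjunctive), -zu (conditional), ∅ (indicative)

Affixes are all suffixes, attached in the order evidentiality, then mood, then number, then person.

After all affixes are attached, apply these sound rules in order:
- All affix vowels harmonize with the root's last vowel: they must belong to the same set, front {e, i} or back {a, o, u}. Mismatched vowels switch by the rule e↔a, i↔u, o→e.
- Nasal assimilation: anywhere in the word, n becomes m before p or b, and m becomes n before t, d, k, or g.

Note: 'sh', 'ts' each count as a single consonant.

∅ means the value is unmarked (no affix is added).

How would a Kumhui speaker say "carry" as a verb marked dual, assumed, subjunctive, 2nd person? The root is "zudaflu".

Attach evidentiality assumed -e → zudaflue.
Attach mood subjunctive -sh → zudafluesh.
Attach number dual -ze → zudaflueshze.
Attach person 2nd person -l → zudaflueshzel.
Apply vowel harmony: zudaflueshzel → zudafluashzal.
Nasal assimilation: no change.

zudafluashzal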